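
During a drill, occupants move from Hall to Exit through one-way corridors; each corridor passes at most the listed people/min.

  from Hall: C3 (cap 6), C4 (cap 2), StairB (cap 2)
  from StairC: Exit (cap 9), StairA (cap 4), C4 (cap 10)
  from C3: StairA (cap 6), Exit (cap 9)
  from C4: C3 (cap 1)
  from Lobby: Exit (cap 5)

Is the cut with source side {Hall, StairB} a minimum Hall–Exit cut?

Given cut capacity: 6 + 2 = 8.
Augment Hall→C3→Exit: bottleneck 6, flow now 6.
Augment Hall→C4→C3→Exit: bottleneck 1, flow now 7.
No augmenting path remains; maximum flow = 7.
In the residual graph, reachable from Hall: {Hall, StairB, C4}.
Min-cut edges: Hall→C3 (6), C4→C3 (1); capacity 6 + 1 = 7.
Cut capacity 8 exceeds the max flow 7, so it is not minimum.

No — its capacity is 8, but the minimum cut has capacity 7.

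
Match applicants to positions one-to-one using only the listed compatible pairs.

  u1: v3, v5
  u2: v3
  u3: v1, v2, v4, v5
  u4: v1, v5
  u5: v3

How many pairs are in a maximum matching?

4

Unit-capacity flow: source→left, listed edges, right→sink; max matching = max flow.
Augmenting path u1→v3 (+1); matched 1.
Augmenting path u3→v1 (+1); matched 2.
Augmenting path u4→v5 (+1); matched 3.
Augmenting path u2→v3→u1→v5→u4→v1→u3→v2 (+1); matched 4.
No augmenting path remains; maximum matching = 4.
König certificate: {u1, u3, u4, v3} is a vertex cover of size 4 (every listed pair touches it), so no matching can be larger.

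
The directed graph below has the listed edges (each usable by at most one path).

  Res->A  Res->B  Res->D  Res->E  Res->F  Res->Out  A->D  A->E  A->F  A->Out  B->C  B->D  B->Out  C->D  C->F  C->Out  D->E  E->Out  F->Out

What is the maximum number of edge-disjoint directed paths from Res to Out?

Assign every edge capacity 1; by Menger, the answer equals the max flow.
Path Res→Out (+1); total 1.
Path Res→A→Out (+1); total 2.
Path Res→B→Out (+1); total 3.
Path Res→E→Out (+1); total 4.
Path Res→F→Out (+1); total 5.
No residual Res→Out path; max flow = 5.
Certifying cut of size 5: {E→Out, Res→A, Res→B, Res→F, Res→Out}.

5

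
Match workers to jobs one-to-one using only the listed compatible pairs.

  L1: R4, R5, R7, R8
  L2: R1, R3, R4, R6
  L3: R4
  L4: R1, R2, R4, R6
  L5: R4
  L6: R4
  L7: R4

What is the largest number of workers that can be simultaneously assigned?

Unit-capacity flow: source→left, listed edges, right→sink; max matching = max flow.
Augmenting path L1→R4 (+1); matched 1.
Augmenting path L2→R1 (+1); matched 2.
Augmenting path L4→R2 (+1); matched 3.
Augmenting path L3→R4→L1→R5 (+1); matched 4.
No augmenting path remains; maximum matching = 4.
König certificate: {L1, L2, L4, R4} is a vertex cover of size 4 (every listed pair touches it), so no matching can be larger.

4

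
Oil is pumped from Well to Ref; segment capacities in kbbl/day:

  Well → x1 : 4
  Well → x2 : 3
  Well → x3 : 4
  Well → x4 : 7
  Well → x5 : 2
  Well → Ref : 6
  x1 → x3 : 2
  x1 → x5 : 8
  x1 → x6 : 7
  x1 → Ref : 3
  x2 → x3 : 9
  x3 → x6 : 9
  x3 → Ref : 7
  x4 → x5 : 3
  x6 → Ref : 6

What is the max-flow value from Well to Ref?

17

Augment Well→Ref: bottleneck 6, flow now 6.
Augment Well→x1→Ref: bottleneck 3, flow now 9.
Augment Well→x3→Ref: bottleneck 4, flow now 13.
Augment Well→x1→x3→Ref: bottleneck 1, flow now 14.
Augment Well→x2→x3→Ref: bottleneck 2, flow now 16.
Augment Well→x2→x3→x6→Ref: bottleneck 1, flow now 17.
No augmenting path remains; maximum flow = 17.
In the residual graph, reachable from Well: {Well, x4, x5}.
Min-cut edges: Well→x1 (4), Well→x2 (3), Well→x3 (4), Well→Ref (6); capacity 4 + 3 + 4 + 6 = 17.
This cut is saturated, so no flow can exceed 17.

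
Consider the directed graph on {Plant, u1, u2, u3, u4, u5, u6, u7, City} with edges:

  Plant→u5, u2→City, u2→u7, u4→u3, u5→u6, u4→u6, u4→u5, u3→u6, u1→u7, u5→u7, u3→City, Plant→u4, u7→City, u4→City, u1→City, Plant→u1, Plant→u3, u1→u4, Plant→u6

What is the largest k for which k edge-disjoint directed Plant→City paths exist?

Assign every edge capacity 1; by Menger, the answer equals the max flow.
Path Plant→u1→City (+1); total 1.
Path Plant→u3→City (+1); total 2.
Path Plant→u4→City (+1); total 3.
Path Plant→u5→u7→City (+1); total 4.
No residual Plant→City path; max flow = 4.
Certifying cut of size 4: {Plant→u1, Plant→u3, Plant→u4, Plant→u5}.

4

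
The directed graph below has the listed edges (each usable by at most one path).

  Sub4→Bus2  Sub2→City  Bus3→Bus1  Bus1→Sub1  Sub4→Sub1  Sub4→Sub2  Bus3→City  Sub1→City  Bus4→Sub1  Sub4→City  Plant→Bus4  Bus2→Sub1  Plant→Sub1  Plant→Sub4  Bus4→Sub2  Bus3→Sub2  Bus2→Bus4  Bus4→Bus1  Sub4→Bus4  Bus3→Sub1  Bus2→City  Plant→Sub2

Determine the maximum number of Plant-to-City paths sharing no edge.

Assign every edge capacity 1; by Menger, the answer equals the max flow.
Path Plant→Sub4→City (+1); total 1.
Path Plant→Sub2→City (+1); total 2.
Path Plant→Sub1→City (+1); total 3.
No residual Plant→City path; max flow = 3.
Certifying cut of size 3: {Plant→Sub4, Sub1→City, Sub2→City}.

3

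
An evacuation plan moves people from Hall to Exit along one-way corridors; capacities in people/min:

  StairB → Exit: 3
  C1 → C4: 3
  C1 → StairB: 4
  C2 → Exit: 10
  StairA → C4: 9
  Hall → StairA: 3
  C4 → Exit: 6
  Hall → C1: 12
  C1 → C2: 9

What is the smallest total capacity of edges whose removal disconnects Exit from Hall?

15

Augment Hall→C1→StairB→Exit: bottleneck 3, flow now 3.
Augment Hall→C1→C2→Exit: bottleneck 9, flow now 12.
Augment Hall→StairA→C4→Exit: bottleneck 3, flow now 15.
No augmenting path remains; maximum flow = 15.
By max-flow min-cut, the minimum cut capacity equals the max flow.
In the residual graph, reachable from Hall: {Hall}.
Min-cut edges: Hall→C1 (12), Hall→StairA (3); capacity 12 + 3 = 15.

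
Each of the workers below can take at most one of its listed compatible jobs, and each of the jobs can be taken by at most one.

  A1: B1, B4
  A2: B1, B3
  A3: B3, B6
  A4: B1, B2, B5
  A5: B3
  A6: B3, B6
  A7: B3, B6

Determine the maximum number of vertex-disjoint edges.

5

Unit-capacity flow: source→left, listed edges, right→sink; max matching = max flow.
Augmenting path A1→B1 (+1); matched 1.
Augmenting path A2→B3 (+1); matched 2.
Augmenting path A3→B6 (+1); matched 3.
Augmenting path A4→B2 (+1); matched 4.
Augmenting path A5→B3→A2→B1→A1→B4 (+1); matched 5.
No augmenting path remains; maximum matching = 5.
König certificate: {A1, A2, A4, B3, B6} is a vertex cover of size 5 (every listed pair touches it), so no matching can be larger.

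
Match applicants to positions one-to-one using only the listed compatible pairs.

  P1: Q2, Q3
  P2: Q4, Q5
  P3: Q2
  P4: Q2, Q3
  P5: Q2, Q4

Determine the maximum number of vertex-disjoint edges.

4

Unit-capacity flow: source→left, listed edges, right→sink; max matching = max flow.
Augmenting path P1→Q2 (+1); matched 1.
Augmenting path P2→Q4 (+1); matched 2.
Augmenting path P4→Q3 (+1); matched 3.
Augmenting path P5→Q4→P2→Q5 (+1); matched 4.
No augmenting path remains; maximum matching = 4.
König certificate: {P2, P5, Q2, Q3} is a vertex cover of size 4 (every listed pair touches it), so no matching can be larger.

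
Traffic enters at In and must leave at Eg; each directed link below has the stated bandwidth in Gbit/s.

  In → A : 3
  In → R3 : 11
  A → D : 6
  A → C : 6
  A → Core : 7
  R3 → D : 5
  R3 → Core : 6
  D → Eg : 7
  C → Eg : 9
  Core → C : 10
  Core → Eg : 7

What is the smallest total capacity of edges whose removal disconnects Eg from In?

14

Augment In→A→D→Eg: bottleneck 3, flow now 3.
Augment In→R3→D→Eg: bottleneck 4, flow now 7.
Augment In→R3→Core→Eg: bottleneck 6, flow now 13.
Augment In→R3→D→A→C→Eg: bottleneck 1, flow now 14. (uses reverse residual edge)
No augmenting path remains; maximum flow = 14.
By max-flow min-cut, the minimum cut capacity equals the max flow.
In the residual graph, reachable from In: {In}.
Min-cut edges: In→A (3), In→R3 (11); capacity 3 + 11 = 14.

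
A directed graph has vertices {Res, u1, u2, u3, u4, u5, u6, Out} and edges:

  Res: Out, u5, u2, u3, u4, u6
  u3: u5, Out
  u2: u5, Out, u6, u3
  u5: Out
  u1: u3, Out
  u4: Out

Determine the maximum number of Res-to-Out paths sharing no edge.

Assign every edge capacity 1; by Menger, the answer equals the max flow.
Path Res→Out (+1); total 1.
Path Res→u2→Out (+1); total 2.
Path Res→u3→Out (+1); total 3.
Path Res→u4→Out (+1); total 4.
Path Res→u5→Out (+1); total 5.
No residual Res→Out path; max flow = 5.
Certifying cut of size 5: {Res→Out, Res→u2, Res→u3, Res→u4, Res→u5}.

5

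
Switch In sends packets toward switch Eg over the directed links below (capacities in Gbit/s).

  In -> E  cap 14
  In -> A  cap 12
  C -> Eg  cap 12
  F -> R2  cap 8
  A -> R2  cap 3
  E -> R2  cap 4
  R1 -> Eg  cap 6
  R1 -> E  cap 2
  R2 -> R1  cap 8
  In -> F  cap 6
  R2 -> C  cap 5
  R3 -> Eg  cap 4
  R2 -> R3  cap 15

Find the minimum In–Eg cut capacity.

13

Augment In→E→R2→R1→Eg: bottleneck 4, flow now 4.
Augment In→F→R2→R1→Eg: bottleneck 2, flow now 6.
Augment In→F→R2→C→Eg: bottleneck 4, flow now 10.
Augment In→A→R2→C→Eg: bottleneck 1, flow now 11.
Augment In→A→R2→R3→Eg: bottleneck 2, flow now 13.
No augmenting path remains; maximum flow = 13.
By max-flow min-cut, the minimum cut capacity equals the max flow.
In the residual graph, reachable from In: {In, E, A}.
Min-cut edges: In→F (6), E→R2 (4), A→R2 (3); capacity 6 + 4 + 3 = 13.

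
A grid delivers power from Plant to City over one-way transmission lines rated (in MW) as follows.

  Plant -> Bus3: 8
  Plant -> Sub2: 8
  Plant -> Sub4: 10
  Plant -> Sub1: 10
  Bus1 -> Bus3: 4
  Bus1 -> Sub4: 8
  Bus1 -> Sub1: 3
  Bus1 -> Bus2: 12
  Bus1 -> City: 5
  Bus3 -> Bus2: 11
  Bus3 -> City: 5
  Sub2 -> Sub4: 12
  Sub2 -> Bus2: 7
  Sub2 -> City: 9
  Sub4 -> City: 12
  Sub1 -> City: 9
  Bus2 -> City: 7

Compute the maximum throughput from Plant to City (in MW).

35

Augment Plant→Bus3→City: bottleneck 5, flow now 5.
Augment Plant→Sub2→City: bottleneck 8, flow now 13.
Augment Plant→Sub4→City: bottleneck 10, flow now 23.
Augment Plant→Sub1→City: bottleneck 9, flow now 32.
Augment Plant→Bus3→Bus2→City: bottleneck 3, flow now 35.
No augmenting path remains; maximum flow = 35.
In the residual graph, reachable from Plant: {Plant, Sub1}.
Min-cut edges: Plant→Bus3 (8), Plant→Sub2 (8), Plant→Sub4 (10), Sub1→City (9); capacity 8 + 8 + 10 + 9 = 35.
This cut is saturated, so no flow can exceed 35.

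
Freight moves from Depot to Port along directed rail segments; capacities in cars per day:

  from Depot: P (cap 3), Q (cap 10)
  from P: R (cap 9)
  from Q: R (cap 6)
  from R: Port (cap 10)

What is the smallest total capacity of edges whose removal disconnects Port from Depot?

9

Augment Depot→P→R→Port: bottleneck 3, flow now 3.
Augment Depot→Q→R→Port: bottleneck 6, flow now 9.
No augmenting path remains; maximum flow = 9.
By max-flow min-cut, the minimum cut capacity equals the max flow.
In the residual graph, reachable from Depot: {Depot, Q}.
Min-cut edges: Depot→P (3), Q→R (6); capacity 3 + 6 = 9.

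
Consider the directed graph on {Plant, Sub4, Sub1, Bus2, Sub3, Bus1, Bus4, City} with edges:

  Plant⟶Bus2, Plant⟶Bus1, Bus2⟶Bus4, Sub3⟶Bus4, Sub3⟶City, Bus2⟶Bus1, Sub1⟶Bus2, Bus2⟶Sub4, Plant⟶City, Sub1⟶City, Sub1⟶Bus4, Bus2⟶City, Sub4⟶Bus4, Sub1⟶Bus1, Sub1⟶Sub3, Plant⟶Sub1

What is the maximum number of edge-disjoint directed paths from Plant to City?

3

Assign every edge capacity 1; by Menger, the answer equals the max flow.
Path Plant→City (+1); total 1.
Path Plant→Sub1→City (+1); total 2.
Path Plant→Bus2→City (+1); total 3.
No residual Plant→City path; max flow = 3.
Certifying cut of size 3: {Plant→Bus2, Plant→City, Plant→Sub1}.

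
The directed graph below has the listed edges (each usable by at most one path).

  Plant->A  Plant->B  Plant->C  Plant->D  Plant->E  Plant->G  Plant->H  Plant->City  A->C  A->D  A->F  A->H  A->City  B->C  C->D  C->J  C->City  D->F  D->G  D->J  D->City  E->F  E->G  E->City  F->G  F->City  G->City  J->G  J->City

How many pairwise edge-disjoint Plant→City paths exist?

Assign every edge capacity 1; by Menger, the answer equals the max flow.
Path Plant→City (+1); total 1.
Path Plant→A→City (+1); total 2.
Path Plant→C→City (+1); total 3.
Path Plant→D→City (+1); total 4.
Path Plant→E→City (+1); total 5.
Path Plant→G→City (+1); total 6.
Path Plant→B→C→J→City (+1); total 7.
No residual Plant→City path; max flow = 7.
Certifying cut of size 7: {Plant→A, Plant→B, Plant→C, Plant→City, Plant→D, Plant→E, Plant→G}.

7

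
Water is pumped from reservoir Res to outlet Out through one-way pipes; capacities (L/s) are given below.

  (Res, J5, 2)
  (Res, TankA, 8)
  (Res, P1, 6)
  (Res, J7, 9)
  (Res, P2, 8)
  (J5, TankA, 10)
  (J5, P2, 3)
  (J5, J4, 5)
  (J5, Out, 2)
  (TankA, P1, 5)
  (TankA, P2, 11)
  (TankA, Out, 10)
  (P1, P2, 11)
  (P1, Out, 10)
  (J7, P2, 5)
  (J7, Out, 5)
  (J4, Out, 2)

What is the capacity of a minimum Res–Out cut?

Augment Res→J5→Out: bottleneck 2, flow now 2.
Augment Res→TankA→Out: bottleneck 8, flow now 10.
Augment Res→P1→Out: bottleneck 6, flow now 16.
Augment Res→J7→Out: bottleneck 5, flow now 21.
No augmenting path remains; maximum flow = 21.
By max-flow min-cut, the minimum cut capacity equals the max flow.
In the residual graph, reachable from Res: {Res, J7, P2}.
Min-cut edges: Res→J5 (2), Res→TankA (8), Res→P1 (6), J7→Out (5); capacity 2 + 8 + 6 + 5 = 21.

21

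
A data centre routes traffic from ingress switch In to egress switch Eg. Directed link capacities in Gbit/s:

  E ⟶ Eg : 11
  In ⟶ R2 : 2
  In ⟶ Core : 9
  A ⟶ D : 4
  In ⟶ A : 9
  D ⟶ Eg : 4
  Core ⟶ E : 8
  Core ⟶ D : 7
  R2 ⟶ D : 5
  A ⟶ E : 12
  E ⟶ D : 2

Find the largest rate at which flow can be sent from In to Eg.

15

Augment In→A→D→Eg: bottleneck 4, flow now 4.
Augment In→A→E→Eg: bottleneck 5, flow now 9.
Augment In→Core→E→Eg: bottleneck 6, flow now 15.
No augmenting path remains; maximum flow = 15.
In the residual graph, reachable from In: {In, A, R2, Core, D, E}.
Min-cut edges: D→Eg (4), E→Eg (11); capacity 4 + 11 = 15.
This cut is saturated, so no flow can exceed 15.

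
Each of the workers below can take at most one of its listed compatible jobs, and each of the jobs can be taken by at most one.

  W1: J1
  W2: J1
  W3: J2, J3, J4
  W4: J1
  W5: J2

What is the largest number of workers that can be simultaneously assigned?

3

Unit-capacity flow: source→left, listed edges, right→sink; max matching = max flow.
Augmenting path W1→J1 (+1); matched 1.
Augmenting path W3→J2 (+1); matched 2.
Augmenting path W5→J2→W3→J3 (+1); matched 3.
No augmenting path remains; maximum matching = 3.
König certificate: {W3, W5, J1} is a vertex cover of size 3 (every listed pair touches it), so no matching can be larger.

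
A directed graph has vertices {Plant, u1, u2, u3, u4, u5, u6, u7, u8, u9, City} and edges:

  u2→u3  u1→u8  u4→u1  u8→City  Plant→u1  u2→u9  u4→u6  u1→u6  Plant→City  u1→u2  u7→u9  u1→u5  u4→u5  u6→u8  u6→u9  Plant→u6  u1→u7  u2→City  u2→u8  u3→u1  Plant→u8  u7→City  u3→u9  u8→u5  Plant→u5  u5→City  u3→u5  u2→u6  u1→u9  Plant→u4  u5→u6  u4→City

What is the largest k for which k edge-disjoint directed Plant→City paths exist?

Assign every edge capacity 1; by Menger, the answer equals the max flow.
Path Plant→City (+1); total 1.
Path Plant→u4→City (+1); total 2.
Path Plant→u5→City (+1); total 3.
Path Plant→u8→City (+1); total 4.
Path Plant→u1→u2→City (+1); total 5.
No residual Plant→City path; max flow = 5.
Certifying cut of size 5: {Plant→City, Plant→u1, Plant→u4, u5→City, u8→City}.

5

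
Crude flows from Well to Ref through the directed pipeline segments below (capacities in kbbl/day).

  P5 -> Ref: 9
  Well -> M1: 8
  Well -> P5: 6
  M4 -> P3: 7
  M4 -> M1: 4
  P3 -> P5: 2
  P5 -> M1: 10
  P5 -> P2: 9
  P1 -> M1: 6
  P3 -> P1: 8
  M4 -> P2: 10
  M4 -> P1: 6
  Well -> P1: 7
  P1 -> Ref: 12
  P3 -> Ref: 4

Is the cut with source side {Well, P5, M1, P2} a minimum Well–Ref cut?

No — its capacity is 16, but the minimum cut has capacity 13.

Given cut capacity: 7 + 9 = 16.
Augment Well→P5→Ref: bottleneck 6, flow now 6.
Augment Well→P1→Ref: bottleneck 7, flow now 13.
No augmenting path remains; maximum flow = 13.
In the residual graph, reachable from Well: {Well, M1}.
Min-cut edges: Well→P5 (6), Well→P1 (7); capacity 6 + 7 = 13.
Cut capacity 16 exceeds the max flow 13, so it is not minimum.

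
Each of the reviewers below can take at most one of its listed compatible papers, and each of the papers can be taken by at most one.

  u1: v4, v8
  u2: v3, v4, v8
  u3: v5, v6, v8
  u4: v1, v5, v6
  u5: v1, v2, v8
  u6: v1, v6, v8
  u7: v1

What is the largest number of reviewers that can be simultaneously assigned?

7

Unit-capacity flow: source→left, listed edges, right→sink; max matching = max flow.
Augmenting path u1→v4 (+1); matched 1.
Augmenting path u2→v3 (+1); matched 2.
Augmenting path u3→v5 (+1); matched 3.
Augmenting path u4→v1 (+1); matched 4.
Augmenting path u5→v2 (+1); matched 5.
Augmenting path u6→v6 (+1); matched 6.
Augmenting path u7→v1→u4→v5→u3→v8 (+1); matched 7.
No augmenting path remains; maximum matching = 7.
König certificate: {u1, u2, u3, u4, u5, u6, u7} is a vertex cover of size 7 (every listed pair touches it), so no matching can be larger.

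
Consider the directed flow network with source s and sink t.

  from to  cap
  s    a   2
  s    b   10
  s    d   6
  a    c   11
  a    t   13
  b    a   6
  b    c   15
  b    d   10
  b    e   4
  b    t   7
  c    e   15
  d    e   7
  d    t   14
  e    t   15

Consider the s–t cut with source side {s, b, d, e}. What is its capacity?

59

Edges leaving {s, b, d, e}: s→a (2), b→a (6), b→c (15), b→t (7), d→t (14), e→t (15).
Cut capacity = 2 + 6 + 15 + 7 + 14 + 15 = 59.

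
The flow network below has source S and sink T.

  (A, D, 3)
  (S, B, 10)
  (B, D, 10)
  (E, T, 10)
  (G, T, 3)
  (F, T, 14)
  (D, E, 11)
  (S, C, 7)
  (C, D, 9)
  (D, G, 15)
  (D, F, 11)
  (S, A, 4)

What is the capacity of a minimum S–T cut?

20

Augment S→A→D→E→T: bottleneck 3, flow now 3.
Augment S→B→D→E→T: bottleneck 7, flow now 10.
Augment S→B→D→F→T: bottleneck 3, flow now 13.
Augment S→C→D→F→T: bottleneck 7, flow now 20.
No augmenting path remains; maximum flow = 20.
By max-flow min-cut, the minimum cut capacity equals the max flow.
In the residual graph, reachable from S: {S, A}.
Min-cut edges: S→B (10), S→C (7), A→D (3); capacity 10 + 7 + 3 = 20.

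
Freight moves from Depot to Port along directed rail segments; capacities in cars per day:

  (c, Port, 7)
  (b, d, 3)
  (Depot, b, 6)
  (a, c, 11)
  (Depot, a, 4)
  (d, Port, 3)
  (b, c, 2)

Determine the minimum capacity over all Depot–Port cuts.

9

Augment Depot→a→c→Port: bottleneck 4, flow now 4.
Augment Depot→b→c→Port: bottleneck 2, flow now 6.
Augment Depot→b→d→Port: bottleneck 3, flow now 9.
No augmenting path remains; maximum flow = 9.
By max-flow min-cut, the minimum cut capacity equals the max flow.
In the residual graph, reachable from Depot: {Depot, b}.
Min-cut edges: Depot→a (4), b→c (2), b→d (3); capacity 4 + 2 + 3 = 9.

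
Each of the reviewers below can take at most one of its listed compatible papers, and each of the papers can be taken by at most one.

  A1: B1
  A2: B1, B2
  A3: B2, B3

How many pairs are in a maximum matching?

Unit-capacity flow: source→left, listed edges, right→sink; max matching = max flow.
Augmenting path A1→B1 (+1); matched 1.
Augmenting path A2→B2 (+1); matched 2.
Augmenting path A3→B3 (+1); matched 3.
No augmenting path remains; maximum matching = 3.
König certificate: {A1, A2, A3} is a vertex cover of size 3 (every listed pair touches it), so no matching can be larger.

3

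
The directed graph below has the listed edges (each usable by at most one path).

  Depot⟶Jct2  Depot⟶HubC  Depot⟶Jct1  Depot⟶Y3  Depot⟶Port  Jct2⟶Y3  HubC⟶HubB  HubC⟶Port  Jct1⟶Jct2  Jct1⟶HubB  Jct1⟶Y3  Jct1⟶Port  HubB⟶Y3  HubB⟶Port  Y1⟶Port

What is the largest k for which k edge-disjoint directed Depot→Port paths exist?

3

Assign every edge capacity 1; by Menger, the answer equals the max flow.
Path Depot→Port (+1); total 1.
Path Depot→HubC→Port (+1); total 2.
Path Depot→Jct1→Port (+1); total 3.
No residual Depot→Port path; max flow = 3.
Certifying cut of size 3: {Depot→HubC, Depot→Jct1, Depot→Port}.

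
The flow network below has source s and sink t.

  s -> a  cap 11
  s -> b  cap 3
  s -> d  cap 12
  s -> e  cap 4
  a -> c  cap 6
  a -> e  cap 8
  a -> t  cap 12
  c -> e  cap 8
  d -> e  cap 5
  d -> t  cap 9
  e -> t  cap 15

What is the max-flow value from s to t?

27

Augment s→a→t: bottleneck 11, flow now 11.
Augment s→d→t: bottleneck 9, flow now 20.
Augment s→e→t: bottleneck 4, flow now 24.
Augment s→d→e→t: bottleneck 3, flow now 27.
No augmenting path remains; maximum flow = 27.
In the residual graph, reachable from s: {s, b}.
Min-cut edges: s→a (11), s→d (12), s→e (4); capacity 11 + 12 + 4 = 27.
This cut is saturated, so no flow can exceed 27.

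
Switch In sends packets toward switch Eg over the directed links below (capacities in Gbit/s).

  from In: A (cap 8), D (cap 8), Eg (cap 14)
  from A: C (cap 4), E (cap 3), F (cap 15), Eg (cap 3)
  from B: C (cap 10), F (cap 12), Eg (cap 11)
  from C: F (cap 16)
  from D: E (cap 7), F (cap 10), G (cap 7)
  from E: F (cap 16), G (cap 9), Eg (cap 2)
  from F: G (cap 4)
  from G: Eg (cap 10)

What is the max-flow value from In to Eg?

Augment In→Eg: bottleneck 14, flow now 14.
Augment In→A→Eg: bottleneck 3, flow now 17.
Augment In→A→E→Eg: bottleneck 2, flow now 19.
Augment In→D→G→Eg: bottleneck 7, flow now 26.
Augment In→A→E→G→Eg: bottleneck 1, flow now 27.
Augment In→A→F→G→Eg: bottleneck 2, flow now 29.
No augmenting path remains; maximum flow = 29.
In the residual graph, reachable from In: {In, A, C, D, E, F, G}.
Min-cut edges: In→Eg (14), A→Eg (3), E→Eg (2), G→Eg (10); capacity 14 + 3 + 2 + 10 = 29.
This cut is saturated, so no flow can exceed 29.

29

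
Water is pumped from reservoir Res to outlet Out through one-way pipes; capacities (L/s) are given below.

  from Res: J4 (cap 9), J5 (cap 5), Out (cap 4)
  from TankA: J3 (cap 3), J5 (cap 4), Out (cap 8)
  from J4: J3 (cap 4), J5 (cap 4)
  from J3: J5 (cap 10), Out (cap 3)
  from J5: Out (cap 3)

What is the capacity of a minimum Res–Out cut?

Augment Res→Out: bottleneck 4, flow now 4.
Augment Res→J5→Out: bottleneck 3, flow now 7.
Augment Res→J4→J3→Out: bottleneck 3, flow now 10.
No augmenting path remains; maximum flow = 10.
By max-flow min-cut, the minimum cut capacity equals the max flow.
In the residual graph, reachable from Res: {Res, J4, J3, J5}.
Min-cut edges: Res→Out (4), J3→Out (3), J5→Out (3); capacity 4 + 3 + 3 = 10.

10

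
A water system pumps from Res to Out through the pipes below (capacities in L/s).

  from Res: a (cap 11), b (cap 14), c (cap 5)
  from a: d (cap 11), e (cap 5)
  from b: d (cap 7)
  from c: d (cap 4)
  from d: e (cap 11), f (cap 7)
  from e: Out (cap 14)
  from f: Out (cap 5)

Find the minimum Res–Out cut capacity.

Augment Res→a→e→Out: bottleneck 5, flow now 5.
Augment Res→a→d→e→Out: bottleneck 6, flow now 11.
Augment Res→b→d→e→Out: bottleneck 3, flow now 14.
Augment Res→b→d→f→Out: bottleneck 4, flow now 18.
Augment Res→c→d→f→Out: bottleneck 1, flow now 19.
No augmenting path remains; maximum flow = 19.
By max-flow min-cut, the minimum cut capacity equals the max flow.
In the residual graph, reachable from Res: {Res, a, b, c, d, e, f}.
Min-cut edges: e→Out (14), f→Out (5); capacity 14 + 5 = 19.

19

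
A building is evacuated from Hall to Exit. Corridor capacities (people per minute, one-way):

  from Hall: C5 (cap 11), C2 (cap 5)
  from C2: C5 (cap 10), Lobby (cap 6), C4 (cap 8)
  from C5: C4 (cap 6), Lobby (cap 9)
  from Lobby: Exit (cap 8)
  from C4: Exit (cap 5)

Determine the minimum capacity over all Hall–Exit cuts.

13

Augment Hall→C2→Lobby→Exit: bottleneck 5, flow now 5.
Augment Hall→C5→Lobby→Exit: bottleneck 3, flow now 8.
Augment Hall→C5→C4→Exit: bottleneck 5, flow now 13.
No augmenting path remains; maximum flow = 13.
By max-flow min-cut, the minimum cut capacity equals the max flow.
In the residual graph, reachable from Hall: {Hall, C2, C5, Lobby, C4}.
Min-cut edges: Lobby→Exit (8), C4→Exit (5); capacity 8 + 5 = 13.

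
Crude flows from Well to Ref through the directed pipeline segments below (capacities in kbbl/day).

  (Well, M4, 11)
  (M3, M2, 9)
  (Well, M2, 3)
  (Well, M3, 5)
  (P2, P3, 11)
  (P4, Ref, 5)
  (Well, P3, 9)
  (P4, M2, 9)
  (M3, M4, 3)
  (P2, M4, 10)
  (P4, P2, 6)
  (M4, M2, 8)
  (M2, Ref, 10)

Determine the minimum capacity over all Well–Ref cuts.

10

Augment Well→M2→Ref: bottleneck 3, flow now 3.
Augment Well→M3→M2→Ref: bottleneck 5, flow now 8.
Augment Well→M4→M2→Ref: bottleneck 2, flow now 10.
No augmenting path remains; maximum flow = 10.
By max-flow min-cut, the minimum cut capacity equals the max flow.
In the residual graph, reachable from Well: {Well, M3, P3, M4, M2}.
Min-cut edges: M2→Ref (10); capacity 10 = 10.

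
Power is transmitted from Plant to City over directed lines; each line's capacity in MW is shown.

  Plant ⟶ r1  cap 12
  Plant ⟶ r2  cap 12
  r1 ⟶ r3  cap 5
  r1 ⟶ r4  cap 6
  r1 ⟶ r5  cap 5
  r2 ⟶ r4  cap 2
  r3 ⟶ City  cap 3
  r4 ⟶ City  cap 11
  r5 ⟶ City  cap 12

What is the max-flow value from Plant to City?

Augment Plant→r1→r3→City: bottleneck 3, flow now 3.
Augment Plant→r1→r4→City: bottleneck 6, flow now 9.
Augment Plant→r1→r5→City: bottleneck 3, flow now 12.
Augment Plant→r2→r4→City: bottleneck 2, flow now 14.
No augmenting path remains; maximum flow = 14.
In the residual graph, reachable from Plant: {Plant, r2}.
Min-cut edges: Plant→r1 (12), r2→r4 (2); capacity 12 + 2 = 14.
This cut is saturated, so no flow can exceed 14.

14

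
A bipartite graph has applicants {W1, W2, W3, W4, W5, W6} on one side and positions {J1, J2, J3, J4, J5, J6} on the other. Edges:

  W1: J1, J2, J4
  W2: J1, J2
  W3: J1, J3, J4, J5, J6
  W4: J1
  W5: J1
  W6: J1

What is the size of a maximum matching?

Unit-capacity flow: source→left, listed edges, right→sink; max matching = max flow.
Augmenting path W1→J1 (+1); matched 1.
Augmenting path W2→J2 (+1); matched 2.
Augmenting path W3→J3 (+1); matched 3.
Augmenting path W4→J1→W1→J4 (+1); matched 4.
No augmenting path remains; maximum matching = 4.
König certificate: {W1, W2, W3, J1} is a vertex cover of size 4 (every listed pair touches it), so no matching can be larger.

4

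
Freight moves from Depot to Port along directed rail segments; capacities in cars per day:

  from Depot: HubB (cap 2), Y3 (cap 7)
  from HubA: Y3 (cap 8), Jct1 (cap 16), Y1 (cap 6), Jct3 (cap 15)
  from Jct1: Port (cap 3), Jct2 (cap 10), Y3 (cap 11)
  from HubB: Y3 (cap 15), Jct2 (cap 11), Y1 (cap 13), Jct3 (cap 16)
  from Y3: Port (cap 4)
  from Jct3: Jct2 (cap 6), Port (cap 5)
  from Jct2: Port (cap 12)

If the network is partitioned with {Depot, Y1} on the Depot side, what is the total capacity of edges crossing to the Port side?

9

Edges leaving {Depot, Y1}: Depot→HubB (2), Depot→Y3 (7).
Cut capacity = 2 + 7 = 9.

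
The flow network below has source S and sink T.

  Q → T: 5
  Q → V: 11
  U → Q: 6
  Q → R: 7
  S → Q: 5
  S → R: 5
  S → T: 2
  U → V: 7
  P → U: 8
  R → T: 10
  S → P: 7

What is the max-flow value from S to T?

17

Augment S→T: bottleneck 2, flow now 2.
Augment S→Q→T: bottleneck 5, flow now 7.
Augment S→R→T: bottleneck 5, flow now 12.
Augment S→P→U→Q→R→T: bottleneck 5, flow now 17.
No augmenting path remains; maximum flow = 17.
In the residual graph, reachable from S: {S, P, Q, R, U, V}.
Min-cut edges: S→T (2), Q→T (5), R→T (10); capacity 2 + 5 + 10 = 17.
This cut is saturated, so no flow can exceed 17.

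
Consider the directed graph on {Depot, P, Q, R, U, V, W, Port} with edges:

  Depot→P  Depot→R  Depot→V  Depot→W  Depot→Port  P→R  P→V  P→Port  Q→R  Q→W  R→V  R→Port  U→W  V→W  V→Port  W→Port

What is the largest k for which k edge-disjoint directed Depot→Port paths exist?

Assign every edge capacity 1; by Menger, the answer equals the max flow.
Path Depot→Port (+1); total 1.
Path Depot→P→Port (+1); total 2.
Path Depot→R→Port (+1); total 3.
Path Depot→V→Port (+1); total 4.
Path Depot→W→Port (+1); total 5.
No residual Depot→Port path; max flow = 5.
Certifying cut of size 5: {Depot→P, Depot→Port, Depot→R, Depot→V, Depot→W}.

5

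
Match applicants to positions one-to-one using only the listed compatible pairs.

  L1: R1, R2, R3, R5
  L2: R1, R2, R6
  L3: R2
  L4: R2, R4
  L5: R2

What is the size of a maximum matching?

Unit-capacity flow: source→left, listed edges, right→sink; max matching = max flow.
Augmenting path L1→R1 (+1); matched 1.
Augmenting path L2→R2 (+1); matched 2.
Augmenting path L4→R4 (+1); matched 3.
Augmenting path L3→R2→L2→R6 (+1); matched 4.
No augmenting path remains; maximum matching = 4.
König certificate: {L1, L2, L4, R2} is a vertex cover of size 4 (every listed pair touches it), so no matching can be larger.

4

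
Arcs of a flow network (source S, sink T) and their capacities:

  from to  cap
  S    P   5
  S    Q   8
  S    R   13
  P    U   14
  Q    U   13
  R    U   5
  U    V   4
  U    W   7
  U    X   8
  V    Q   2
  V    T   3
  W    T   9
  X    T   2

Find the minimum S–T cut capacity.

12

Augment S→P→U→V→T: bottleneck 3, flow now 3.
Augment S→P→U→W→T: bottleneck 2, flow now 5.
Augment S→Q→U→W→T: bottleneck 5, flow now 10.
Augment S→Q→U→X→T: bottleneck 2, flow now 12.
No augmenting path remains; maximum flow = 12.
By max-flow min-cut, the minimum cut capacity equals the max flow.
In the residual graph, reachable from S: {S, P, Q, R, U, V, X}.
Min-cut edges: U→W (7), V→T (3), X→T (2); capacity 7 + 3 + 2 = 12.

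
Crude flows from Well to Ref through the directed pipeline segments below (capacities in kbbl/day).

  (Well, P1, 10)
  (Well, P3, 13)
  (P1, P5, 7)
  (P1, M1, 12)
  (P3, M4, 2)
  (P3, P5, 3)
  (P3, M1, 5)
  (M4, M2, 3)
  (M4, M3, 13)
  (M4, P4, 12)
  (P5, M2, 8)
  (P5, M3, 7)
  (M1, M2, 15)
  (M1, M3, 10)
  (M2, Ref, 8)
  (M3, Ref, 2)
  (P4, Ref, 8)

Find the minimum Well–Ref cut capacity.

Augment Well→P1→P5→M2→Ref: bottleneck 7, flow now 7.
Augment Well→P1→M1→M2→Ref: bottleneck 1, flow now 8.
Augment Well→P1→M1→M3→Ref: bottleneck 2, flow now 10.
Augment Well→P3→M4→P4→Ref: bottleneck 2, flow now 12.
No augmenting path remains; maximum flow = 12.
By max-flow min-cut, the minimum cut capacity equals the max flow.
In the residual graph, reachable from Well: {Well, P1, P3, P5, M1, M2, M3}.
Min-cut edges: P3→M4 (2), M2→Ref (8), M3→Ref (2); capacity 2 + 8 + 2 = 12.

12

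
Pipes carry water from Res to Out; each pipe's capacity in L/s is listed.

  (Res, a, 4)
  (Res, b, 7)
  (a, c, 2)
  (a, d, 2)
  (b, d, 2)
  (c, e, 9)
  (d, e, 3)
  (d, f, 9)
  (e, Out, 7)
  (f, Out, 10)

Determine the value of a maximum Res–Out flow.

6

Augment Res→a→c→e→Out: bottleneck 2, flow now 2.
Augment Res→a→d→e→Out: bottleneck 2, flow now 4.
Augment Res→b→d→e→Out: bottleneck 1, flow now 5.
Augment Res→b→d→f→Out: bottleneck 1, flow now 6.
No augmenting path remains; maximum flow = 6.
In the residual graph, reachable from Res: {Res, b}.
Min-cut edges: Res→a (4), b→d (2); capacity 4 + 2 = 6.
This cut is saturated, so no flow can exceed 6.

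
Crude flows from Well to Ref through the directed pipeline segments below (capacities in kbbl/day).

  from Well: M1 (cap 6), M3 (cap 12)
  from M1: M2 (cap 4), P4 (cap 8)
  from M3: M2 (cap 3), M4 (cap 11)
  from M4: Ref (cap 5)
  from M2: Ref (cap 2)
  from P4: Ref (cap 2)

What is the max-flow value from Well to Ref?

Augment Well→M1→M2→Ref: bottleneck 2, flow now 2.
Augment Well→M1→P4→Ref: bottleneck 2, flow now 4.
Augment Well→M3→M4→Ref: bottleneck 5, flow now 9.
No augmenting path remains; maximum flow = 9.
In the residual graph, reachable from Well: {Well, M1, M3, M4, M2, P4}.
Min-cut edges: M4→Ref (5), M2→Ref (2), P4→Ref (2); capacity 5 + 2 + 2 = 9.
This cut is saturated, so no flow can exceed 9.

9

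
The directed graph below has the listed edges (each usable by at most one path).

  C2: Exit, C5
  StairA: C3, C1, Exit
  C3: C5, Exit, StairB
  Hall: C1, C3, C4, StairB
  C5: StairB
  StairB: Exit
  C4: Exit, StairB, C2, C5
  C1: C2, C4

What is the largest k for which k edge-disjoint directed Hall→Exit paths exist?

Assign every edge capacity 1; by Menger, the answer equals the max flow.
Path Hall→C4→Exit (+1); total 1.
Path Hall→C3→Exit (+1); total 2.
Path Hall→StairB→Exit (+1); total 3.
Path Hall→C1→C2→Exit (+1); total 4.
No residual Hall→Exit path; max flow = 4.
Certifying cut of size 4: {Hall→C1, Hall→C3, Hall→C4, Hall→StairB}.

4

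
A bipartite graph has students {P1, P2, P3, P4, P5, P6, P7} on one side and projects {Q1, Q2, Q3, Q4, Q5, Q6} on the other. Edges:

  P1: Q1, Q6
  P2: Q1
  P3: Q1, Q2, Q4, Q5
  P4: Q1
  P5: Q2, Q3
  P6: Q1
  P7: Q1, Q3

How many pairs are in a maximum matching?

Unit-capacity flow: source→left, listed edges, right→sink; max matching = max flow.
Augmenting path P1→Q1 (+1); matched 1.
Augmenting path P3→Q2 (+1); matched 2.
Augmenting path P5→Q3 (+1); matched 3.
Augmenting path P2→Q1→P1→Q6 (+1); matched 4.
Augmenting path P7→Q3→P5→Q2→P3→Q4 (+1); matched 5.
No augmenting path remains; maximum matching = 5.
König certificate: {P1, P3, P5, P7, Q1} is a vertex cover of size 5 (every listed pair touches it), so no matching can be larger.

5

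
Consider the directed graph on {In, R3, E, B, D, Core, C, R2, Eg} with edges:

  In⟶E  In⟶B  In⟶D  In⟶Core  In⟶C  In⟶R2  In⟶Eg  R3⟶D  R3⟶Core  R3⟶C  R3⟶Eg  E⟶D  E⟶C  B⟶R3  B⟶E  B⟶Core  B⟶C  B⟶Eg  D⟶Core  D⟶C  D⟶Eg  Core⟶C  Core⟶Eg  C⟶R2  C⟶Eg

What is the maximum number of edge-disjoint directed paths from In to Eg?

Assign every edge capacity 1; by Menger, the answer equals the max flow.
Path In→Eg (+1); total 1.
Path In→B→Eg (+1); total 2.
Path In→D→Eg (+1); total 3.
Path In→Core→Eg (+1); total 4.
Path In→C→Eg (+1); total 5.
No residual In→Eg path; max flow = 5.
Certifying cut of size 5: {C→Eg, Core→Eg, D→Eg, In→B, In→Eg}.

5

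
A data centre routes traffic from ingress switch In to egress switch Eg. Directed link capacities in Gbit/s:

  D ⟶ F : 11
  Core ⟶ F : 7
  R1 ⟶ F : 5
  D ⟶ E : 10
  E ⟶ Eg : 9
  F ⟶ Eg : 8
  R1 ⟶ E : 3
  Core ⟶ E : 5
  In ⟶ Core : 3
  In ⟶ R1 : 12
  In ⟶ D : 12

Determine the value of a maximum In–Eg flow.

Augment In→D→F→Eg: bottleneck 8, flow now 8.
Augment In→D→E→Eg: bottleneck 4, flow now 12.
Augment In→R1→E→Eg: bottleneck 3, flow now 15.
Augment In→Core→E→Eg: bottleneck 2, flow now 17.
No augmenting path remains; maximum flow = 17.
In the residual graph, reachable from In: {In, D, R1, Core, F, E}.
Min-cut edges: F→Eg (8), E→Eg (9); capacity 8 + 9 = 17.
This cut is saturated, so no flow can exceed 17.

17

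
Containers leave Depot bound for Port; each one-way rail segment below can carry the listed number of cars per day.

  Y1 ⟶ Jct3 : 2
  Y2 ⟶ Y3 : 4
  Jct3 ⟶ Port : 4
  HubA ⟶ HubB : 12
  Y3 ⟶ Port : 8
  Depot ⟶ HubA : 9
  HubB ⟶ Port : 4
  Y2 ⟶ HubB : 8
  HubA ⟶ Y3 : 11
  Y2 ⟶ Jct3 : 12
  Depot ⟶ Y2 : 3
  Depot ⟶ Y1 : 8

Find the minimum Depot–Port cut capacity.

14

Augment Depot→Y2→Y3→Port: bottleneck 3, flow now 3.
Augment Depot→Y1→Jct3→Port: bottleneck 2, flow now 5.
Augment Depot→HubA→Y3→Port: bottleneck 5, flow now 10.
Augment Depot→HubA→HubB→Port: bottleneck 4, flow now 14.
No augmenting path remains; maximum flow = 14.
By max-flow min-cut, the minimum cut capacity equals the max flow.
In the residual graph, reachable from Depot: {Depot, Y1}.
Min-cut edges: Depot→Y2 (3), Depot→HubA (9), Y1→Jct3 (2); capacity 3 + 9 + 2 = 14.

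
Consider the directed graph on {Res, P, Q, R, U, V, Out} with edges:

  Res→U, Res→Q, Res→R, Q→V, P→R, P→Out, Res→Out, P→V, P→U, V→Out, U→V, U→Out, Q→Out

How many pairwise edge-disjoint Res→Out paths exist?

Assign every edge capacity 1; by Menger, the answer equals the max flow.
Path Res→Out (+1); total 1.
Path Res→Q→Out (+1); total 2.
Path Res→U→Out (+1); total 3.
No residual Res→Out path; max flow = 3.
Certifying cut of size 3: {Res→Out, Res→Q, Res→U}.

3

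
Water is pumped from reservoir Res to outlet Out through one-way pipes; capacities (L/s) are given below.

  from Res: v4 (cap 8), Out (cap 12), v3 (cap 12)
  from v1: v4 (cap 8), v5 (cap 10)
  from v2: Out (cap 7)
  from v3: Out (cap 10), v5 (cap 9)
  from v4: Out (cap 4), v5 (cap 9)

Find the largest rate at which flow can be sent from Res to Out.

Augment Res→Out: bottleneck 12, flow now 12.
Augment Res→v3→Out: bottleneck 10, flow now 22.
Augment Res→v4→Out: bottleneck 4, flow now 26.
No augmenting path remains; maximum flow = 26.
In the residual graph, reachable from Res: {Res, v3, v4, v5}.
Min-cut edges: Res→Out (12), v3→Out (10), v4→Out (4); capacity 12 + 10 + 4 = 26.
This cut is saturated, so no flow can exceed 26.

26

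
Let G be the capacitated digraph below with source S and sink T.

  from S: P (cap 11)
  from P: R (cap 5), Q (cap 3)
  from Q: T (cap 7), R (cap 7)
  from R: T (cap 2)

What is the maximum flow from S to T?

Augment S→P→Q→T: bottleneck 3, flow now 3.
Augment S→P→R→T: bottleneck 2, flow now 5.
No augmenting path remains; maximum flow = 5.
In the residual graph, reachable from S: {S, P, R}.
Min-cut edges: P→Q (3), R→T (2); capacity 3 + 2 = 5.
This cut is saturated, so no flow can exceed 5.

5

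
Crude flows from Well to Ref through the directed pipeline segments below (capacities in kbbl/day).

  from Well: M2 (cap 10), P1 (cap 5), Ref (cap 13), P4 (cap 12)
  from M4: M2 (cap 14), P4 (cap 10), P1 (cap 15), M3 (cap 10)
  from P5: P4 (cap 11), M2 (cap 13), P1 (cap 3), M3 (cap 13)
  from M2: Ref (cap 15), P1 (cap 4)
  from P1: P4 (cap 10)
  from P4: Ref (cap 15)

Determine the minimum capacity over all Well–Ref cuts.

Augment Well→Ref: bottleneck 13, flow now 13.
Augment Well→M2→Ref: bottleneck 10, flow now 23.
Augment Well→P4→Ref: bottleneck 12, flow now 35.
Augment Well→P1→P4→Ref: bottleneck 3, flow now 38.
No augmenting path remains; maximum flow = 38.
By max-flow min-cut, the minimum cut capacity equals the max flow.
In the residual graph, reachable from Well: {Well, P1, P4}.
Min-cut edges: Well→M2 (10), Well→Ref (13), P4→Ref (15); capacity 10 + 13 + 15 = 38.

38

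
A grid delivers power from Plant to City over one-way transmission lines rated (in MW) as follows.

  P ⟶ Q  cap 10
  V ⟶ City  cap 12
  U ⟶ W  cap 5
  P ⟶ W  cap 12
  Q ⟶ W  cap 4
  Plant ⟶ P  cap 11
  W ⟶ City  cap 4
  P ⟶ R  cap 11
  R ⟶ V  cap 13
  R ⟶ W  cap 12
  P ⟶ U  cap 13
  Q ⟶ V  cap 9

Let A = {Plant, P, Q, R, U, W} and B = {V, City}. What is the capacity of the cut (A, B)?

26

Edges leaving {Plant, P, Q, R, U, W}: Q→V (9), R→V (13), W→City (4).
Cut capacity = 9 + 13 + 4 = 26.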